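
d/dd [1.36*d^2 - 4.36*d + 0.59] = 2.72*d - 4.36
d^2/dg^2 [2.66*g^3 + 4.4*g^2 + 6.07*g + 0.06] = 15.96*g + 8.8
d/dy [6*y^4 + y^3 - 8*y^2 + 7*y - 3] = 24*y^3 + 3*y^2 - 16*y + 7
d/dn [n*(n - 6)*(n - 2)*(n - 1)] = 4*n^3 - 27*n^2 + 40*n - 12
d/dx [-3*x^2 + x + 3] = 1 - 6*x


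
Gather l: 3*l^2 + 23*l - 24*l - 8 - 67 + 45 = 3*l^2 - l - 30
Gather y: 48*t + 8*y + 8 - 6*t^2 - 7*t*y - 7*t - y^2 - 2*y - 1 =-6*t^2 + 41*t - y^2 + y*(6 - 7*t) + 7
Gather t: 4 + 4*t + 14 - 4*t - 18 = 0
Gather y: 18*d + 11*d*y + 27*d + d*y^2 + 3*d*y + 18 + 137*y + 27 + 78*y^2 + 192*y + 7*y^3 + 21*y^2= 45*d + 7*y^3 + y^2*(d + 99) + y*(14*d + 329) + 45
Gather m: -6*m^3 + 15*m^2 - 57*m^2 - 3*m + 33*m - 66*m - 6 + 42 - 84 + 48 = -6*m^3 - 42*m^2 - 36*m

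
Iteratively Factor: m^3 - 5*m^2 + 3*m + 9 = (m - 3)*(m^2 - 2*m - 3) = (m - 3)*(m + 1)*(m - 3)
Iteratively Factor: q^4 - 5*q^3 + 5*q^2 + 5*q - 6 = (q - 1)*(q^3 - 4*q^2 + q + 6) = (q - 1)*(q + 1)*(q^2 - 5*q + 6) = (q - 3)*(q - 1)*(q + 1)*(q - 2)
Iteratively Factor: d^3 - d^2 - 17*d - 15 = (d - 5)*(d^2 + 4*d + 3) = (d - 5)*(d + 1)*(d + 3)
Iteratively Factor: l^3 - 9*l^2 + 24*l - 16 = (l - 4)*(l^2 - 5*l + 4) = (l - 4)*(l - 1)*(l - 4)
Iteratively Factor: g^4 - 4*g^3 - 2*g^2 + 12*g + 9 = (g + 1)*(g^3 - 5*g^2 + 3*g + 9) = (g + 1)^2*(g^2 - 6*g + 9) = (g - 3)*(g + 1)^2*(g - 3)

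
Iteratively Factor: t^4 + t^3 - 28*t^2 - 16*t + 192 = (t - 4)*(t^3 + 5*t^2 - 8*t - 48) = (t - 4)*(t + 4)*(t^2 + t - 12) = (t - 4)*(t - 3)*(t + 4)*(t + 4)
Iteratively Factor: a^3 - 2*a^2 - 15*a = (a - 5)*(a^2 + 3*a) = a*(a - 5)*(a + 3)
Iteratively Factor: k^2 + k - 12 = (k - 3)*(k + 4)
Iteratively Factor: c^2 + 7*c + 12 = (c + 4)*(c + 3)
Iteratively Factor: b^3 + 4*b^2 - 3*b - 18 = (b + 3)*(b^2 + b - 6) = (b + 3)^2*(b - 2)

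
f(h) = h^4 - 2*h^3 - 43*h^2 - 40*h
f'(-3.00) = 56.00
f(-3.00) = -132.00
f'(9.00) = 1616.00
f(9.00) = 1260.00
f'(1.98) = -202.75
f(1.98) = -247.93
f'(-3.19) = 43.44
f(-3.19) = -141.50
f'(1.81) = -191.60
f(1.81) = -214.40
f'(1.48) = -167.46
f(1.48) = -155.07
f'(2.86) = -241.46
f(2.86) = -446.00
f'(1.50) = -169.00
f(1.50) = -158.44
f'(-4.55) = -149.70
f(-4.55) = -91.22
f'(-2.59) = 73.00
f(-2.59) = -105.10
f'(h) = 4*h^3 - 6*h^2 - 86*h - 40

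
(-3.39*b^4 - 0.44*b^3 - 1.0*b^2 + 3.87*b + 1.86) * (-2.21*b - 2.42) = 7.4919*b^5 + 9.1762*b^4 + 3.2748*b^3 - 6.1327*b^2 - 13.476*b - 4.5012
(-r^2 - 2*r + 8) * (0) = 0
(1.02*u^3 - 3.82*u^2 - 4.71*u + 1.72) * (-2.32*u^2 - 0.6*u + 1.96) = -2.3664*u^5 + 8.2504*u^4 + 15.2184*u^3 - 8.6516*u^2 - 10.2636*u + 3.3712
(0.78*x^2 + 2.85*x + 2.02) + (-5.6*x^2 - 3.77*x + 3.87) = -4.82*x^2 - 0.92*x + 5.89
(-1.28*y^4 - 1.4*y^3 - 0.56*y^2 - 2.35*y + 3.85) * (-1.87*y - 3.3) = 2.3936*y^5 + 6.842*y^4 + 5.6672*y^3 + 6.2425*y^2 + 0.555499999999999*y - 12.705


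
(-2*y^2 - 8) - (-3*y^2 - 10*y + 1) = y^2 + 10*y - 9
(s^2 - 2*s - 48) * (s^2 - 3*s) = s^4 - 5*s^3 - 42*s^2 + 144*s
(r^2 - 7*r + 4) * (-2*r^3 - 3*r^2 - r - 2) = -2*r^5 + 11*r^4 + 12*r^3 - 7*r^2 + 10*r - 8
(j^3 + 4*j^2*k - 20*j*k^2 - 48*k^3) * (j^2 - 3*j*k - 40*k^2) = j^5 + j^4*k - 72*j^3*k^2 - 148*j^2*k^3 + 944*j*k^4 + 1920*k^5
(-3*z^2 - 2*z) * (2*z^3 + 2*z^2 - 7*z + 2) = -6*z^5 - 10*z^4 + 17*z^3 + 8*z^2 - 4*z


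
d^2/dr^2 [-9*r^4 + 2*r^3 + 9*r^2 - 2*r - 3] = -108*r^2 + 12*r + 18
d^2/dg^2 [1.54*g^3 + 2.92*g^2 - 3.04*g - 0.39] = 9.24*g + 5.84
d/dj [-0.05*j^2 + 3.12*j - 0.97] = 3.12 - 0.1*j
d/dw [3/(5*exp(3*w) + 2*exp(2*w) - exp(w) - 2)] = (-45*exp(2*w) - 12*exp(w) + 3)*exp(w)/(5*exp(3*w) + 2*exp(2*w) - exp(w) - 2)^2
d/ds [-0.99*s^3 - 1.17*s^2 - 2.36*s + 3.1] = -2.97*s^2 - 2.34*s - 2.36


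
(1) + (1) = 2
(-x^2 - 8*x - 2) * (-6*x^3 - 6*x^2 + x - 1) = 6*x^5 + 54*x^4 + 59*x^3 + 5*x^2 + 6*x + 2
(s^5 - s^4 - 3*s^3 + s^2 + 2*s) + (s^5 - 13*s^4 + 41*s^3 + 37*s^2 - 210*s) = 2*s^5 - 14*s^4 + 38*s^3 + 38*s^2 - 208*s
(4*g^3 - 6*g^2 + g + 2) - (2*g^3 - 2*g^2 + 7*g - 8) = 2*g^3 - 4*g^2 - 6*g + 10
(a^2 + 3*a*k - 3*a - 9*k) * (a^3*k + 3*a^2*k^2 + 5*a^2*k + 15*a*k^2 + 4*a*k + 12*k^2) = a^5*k + 6*a^4*k^2 + 2*a^4*k + 9*a^3*k^3 + 12*a^3*k^2 - 11*a^3*k + 18*a^2*k^3 - 66*a^2*k^2 - 12*a^2*k - 99*a*k^3 - 72*a*k^2 - 108*k^3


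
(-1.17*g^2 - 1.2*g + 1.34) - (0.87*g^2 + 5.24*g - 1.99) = -2.04*g^2 - 6.44*g + 3.33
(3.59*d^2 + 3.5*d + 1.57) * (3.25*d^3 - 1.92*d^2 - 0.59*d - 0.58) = 11.6675*d^5 + 4.4822*d^4 - 3.7356*d^3 - 7.1616*d^2 - 2.9563*d - 0.9106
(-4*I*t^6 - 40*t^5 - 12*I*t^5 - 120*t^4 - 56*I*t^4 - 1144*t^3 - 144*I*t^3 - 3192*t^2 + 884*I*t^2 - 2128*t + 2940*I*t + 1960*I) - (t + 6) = -4*I*t^6 - 40*t^5 - 12*I*t^5 - 120*t^4 - 56*I*t^4 - 1144*t^3 - 144*I*t^3 - 3192*t^2 + 884*I*t^2 - 2129*t + 2940*I*t - 6 + 1960*I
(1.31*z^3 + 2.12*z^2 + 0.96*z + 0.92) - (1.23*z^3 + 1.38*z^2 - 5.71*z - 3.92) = 0.0800000000000001*z^3 + 0.74*z^2 + 6.67*z + 4.84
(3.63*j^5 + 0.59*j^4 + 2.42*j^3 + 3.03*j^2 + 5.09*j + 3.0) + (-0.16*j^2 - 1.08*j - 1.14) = 3.63*j^5 + 0.59*j^4 + 2.42*j^3 + 2.87*j^2 + 4.01*j + 1.86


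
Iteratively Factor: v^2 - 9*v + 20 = (v - 4)*(v - 5)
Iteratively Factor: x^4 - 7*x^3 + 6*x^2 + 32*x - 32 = (x - 4)*(x^3 - 3*x^2 - 6*x + 8) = (x - 4)*(x - 1)*(x^2 - 2*x - 8) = (x - 4)^2*(x - 1)*(x + 2)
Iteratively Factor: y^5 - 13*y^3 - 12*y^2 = (y)*(y^4 - 13*y^2 - 12*y) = y^2*(y^3 - 13*y - 12) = y^2*(y + 3)*(y^2 - 3*y - 4) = y^2*(y + 1)*(y + 3)*(y - 4)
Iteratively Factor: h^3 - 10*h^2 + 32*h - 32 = (h - 4)*(h^2 - 6*h + 8) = (h - 4)*(h - 2)*(h - 4)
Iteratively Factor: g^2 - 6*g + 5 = (g - 1)*(g - 5)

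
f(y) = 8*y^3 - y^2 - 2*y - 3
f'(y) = 24*y^2 - 2*y - 2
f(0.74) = -1.79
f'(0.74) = 9.66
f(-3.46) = -339.43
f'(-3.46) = 292.24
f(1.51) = 19.24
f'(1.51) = 49.70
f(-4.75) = -873.44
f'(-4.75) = 549.00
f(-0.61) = -3.97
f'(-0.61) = 8.15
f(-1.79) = -48.51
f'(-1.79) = 78.48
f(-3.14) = -254.25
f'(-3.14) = 240.91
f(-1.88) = -55.93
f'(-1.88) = 86.59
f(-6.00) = -1755.00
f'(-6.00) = 874.00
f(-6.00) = -1755.00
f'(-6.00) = 874.00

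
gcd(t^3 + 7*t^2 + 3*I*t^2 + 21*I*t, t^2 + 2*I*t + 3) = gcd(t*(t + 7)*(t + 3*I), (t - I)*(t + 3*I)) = t + 3*I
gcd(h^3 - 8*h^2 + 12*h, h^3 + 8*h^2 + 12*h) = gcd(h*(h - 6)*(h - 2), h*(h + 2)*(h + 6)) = h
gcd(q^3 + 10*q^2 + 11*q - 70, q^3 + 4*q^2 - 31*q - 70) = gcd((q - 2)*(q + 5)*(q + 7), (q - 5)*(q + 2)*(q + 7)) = q + 7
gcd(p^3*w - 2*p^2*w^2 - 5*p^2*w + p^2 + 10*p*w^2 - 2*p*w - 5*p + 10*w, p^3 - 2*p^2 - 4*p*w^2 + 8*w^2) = p - 2*w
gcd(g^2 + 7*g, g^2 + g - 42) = g + 7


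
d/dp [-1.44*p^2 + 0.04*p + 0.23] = 0.04 - 2.88*p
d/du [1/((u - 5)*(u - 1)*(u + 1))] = (-(u - 5)*(u - 1) - (u - 5)*(u + 1) - (u - 1)*(u + 1))/((u - 5)^2*(u - 1)^2*(u + 1)^2)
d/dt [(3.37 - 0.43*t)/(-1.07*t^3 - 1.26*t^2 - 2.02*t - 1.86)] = (-0.9202*t^3 + 10.2759*t^2 + 8.4924*t + 7.6072)/(1.1449*t^6 + 2.6964*t^5 + 5.9104*t^4 + 9.0708*t^3 + 8.7676*t^2 + 7.5144*t + 3.4596)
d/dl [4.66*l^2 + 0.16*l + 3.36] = 9.32*l + 0.16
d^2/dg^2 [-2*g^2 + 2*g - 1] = -4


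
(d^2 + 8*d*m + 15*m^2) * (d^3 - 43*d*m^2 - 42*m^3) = d^5 + 8*d^4*m - 28*d^3*m^2 - 386*d^2*m^3 - 981*d*m^4 - 630*m^5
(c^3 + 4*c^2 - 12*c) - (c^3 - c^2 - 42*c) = 5*c^2 + 30*c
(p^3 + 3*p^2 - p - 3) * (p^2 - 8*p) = p^5 - 5*p^4 - 25*p^3 + 5*p^2 + 24*p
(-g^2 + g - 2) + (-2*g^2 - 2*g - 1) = -3*g^2 - g - 3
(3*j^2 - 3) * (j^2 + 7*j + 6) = 3*j^4 + 21*j^3 + 15*j^2 - 21*j - 18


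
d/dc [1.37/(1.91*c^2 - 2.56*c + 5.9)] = (3.5072 - 5.2334*c)/(1.91*c^2 - 2.56*c + 5.9)^2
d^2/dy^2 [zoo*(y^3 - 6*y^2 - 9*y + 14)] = zoo*(y - 2)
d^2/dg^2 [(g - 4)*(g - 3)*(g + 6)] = 6*g - 2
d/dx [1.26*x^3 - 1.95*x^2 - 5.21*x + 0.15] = 3.78*x^2 - 3.9*x - 5.21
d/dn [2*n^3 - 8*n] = 6*n^2 - 8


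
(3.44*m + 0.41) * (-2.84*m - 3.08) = -9.7696*m^2 - 11.7596*m - 1.2628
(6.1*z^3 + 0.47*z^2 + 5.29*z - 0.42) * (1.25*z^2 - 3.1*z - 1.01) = 7.625*z^5 - 18.3225*z^4 - 1.0055*z^3 - 17.3987*z^2 - 4.0409*z + 0.4242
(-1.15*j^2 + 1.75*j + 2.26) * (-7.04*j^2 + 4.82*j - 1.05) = 8.096*j^4 - 17.863*j^3 - 6.2679*j^2 + 9.0557*j - 2.373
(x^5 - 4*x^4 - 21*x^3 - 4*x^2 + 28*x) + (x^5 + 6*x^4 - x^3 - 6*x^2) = 2*x^5 + 2*x^4 - 22*x^3 - 10*x^2 + 28*x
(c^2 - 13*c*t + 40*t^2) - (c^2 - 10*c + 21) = -13*c*t + 10*c + 40*t^2 - 21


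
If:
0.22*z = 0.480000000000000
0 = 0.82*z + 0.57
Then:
No Solution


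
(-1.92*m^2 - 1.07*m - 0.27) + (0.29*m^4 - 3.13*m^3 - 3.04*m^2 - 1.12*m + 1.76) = 0.29*m^4 - 3.13*m^3 - 4.96*m^2 - 2.19*m + 1.49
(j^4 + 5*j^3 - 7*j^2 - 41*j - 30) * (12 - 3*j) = -3*j^5 - 3*j^4 + 81*j^3 + 39*j^2 - 402*j - 360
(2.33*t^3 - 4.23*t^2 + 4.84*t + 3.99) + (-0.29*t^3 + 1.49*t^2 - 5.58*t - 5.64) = 2.04*t^3 - 2.74*t^2 - 0.74*t - 1.65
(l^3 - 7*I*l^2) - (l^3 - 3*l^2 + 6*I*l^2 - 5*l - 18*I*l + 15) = 3*l^2 - 13*I*l^2 + 5*l + 18*I*l - 15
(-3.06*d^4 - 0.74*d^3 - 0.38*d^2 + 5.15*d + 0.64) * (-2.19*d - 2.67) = 6.7014*d^5 + 9.7908*d^4 + 2.808*d^3 - 10.2639*d^2 - 15.1521*d - 1.7088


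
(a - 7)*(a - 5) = a^2 - 12*a + 35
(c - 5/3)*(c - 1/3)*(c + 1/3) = c^3 - 5*c^2/3 - c/9 + 5/27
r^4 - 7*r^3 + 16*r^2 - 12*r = r*(r - 3)*(r - 2)^2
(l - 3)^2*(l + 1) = l^3 - 5*l^2 + 3*l + 9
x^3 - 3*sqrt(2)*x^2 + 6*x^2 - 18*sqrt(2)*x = x*(x + 6)*(x - 3*sqrt(2))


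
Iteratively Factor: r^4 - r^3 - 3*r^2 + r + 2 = (r - 2)*(r^3 + r^2 - r - 1) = (r - 2)*(r - 1)*(r^2 + 2*r + 1) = (r - 2)*(r - 1)*(r + 1)*(r + 1)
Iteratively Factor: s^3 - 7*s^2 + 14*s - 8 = (s - 1)*(s^2 - 6*s + 8) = (s - 2)*(s - 1)*(s - 4)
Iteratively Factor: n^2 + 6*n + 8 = (n + 2)*(n + 4)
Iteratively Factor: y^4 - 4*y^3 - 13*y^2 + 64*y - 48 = (y - 4)*(y^3 - 13*y + 12) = (y - 4)*(y - 1)*(y^2 + y - 12) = (y - 4)*(y - 3)*(y - 1)*(y + 4)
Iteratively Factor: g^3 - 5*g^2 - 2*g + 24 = (g - 4)*(g^2 - g - 6) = (g - 4)*(g - 3)*(g + 2)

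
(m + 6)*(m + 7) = m^2 + 13*m + 42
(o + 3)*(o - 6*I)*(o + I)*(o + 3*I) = o^4 + 3*o^3 - 2*I*o^3 + 21*o^2 - 6*I*o^2 + 63*o + 18*I*o + 54*I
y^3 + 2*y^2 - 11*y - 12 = (y - 3)*(y + 1)*(y + 4)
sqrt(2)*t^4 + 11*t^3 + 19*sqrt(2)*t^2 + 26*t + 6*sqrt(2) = (t + sqrt(2))^2*(t + 3*sqrt(2))*(sqrt(2)*t + 1)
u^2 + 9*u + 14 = (u + 2)*(u + 7)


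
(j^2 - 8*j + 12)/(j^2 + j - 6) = (j - 6)/(j + 3)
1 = 1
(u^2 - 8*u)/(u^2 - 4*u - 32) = u/(u + 4)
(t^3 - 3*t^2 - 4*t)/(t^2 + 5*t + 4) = t*(t - 4)/(t + 4)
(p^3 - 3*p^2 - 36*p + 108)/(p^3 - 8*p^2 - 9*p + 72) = (p^2 - 36)/(p^2 - 5*p - 24)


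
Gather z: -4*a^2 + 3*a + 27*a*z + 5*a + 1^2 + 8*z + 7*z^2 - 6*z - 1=-4*a^2 + 8*a + 7*z^2 + z*(27*a + 2)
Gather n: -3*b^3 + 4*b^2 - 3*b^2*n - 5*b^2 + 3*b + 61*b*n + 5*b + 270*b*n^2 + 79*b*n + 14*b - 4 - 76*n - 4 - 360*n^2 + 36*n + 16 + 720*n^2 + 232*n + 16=-3*b^3 - b^2 + 22*b + n^2*(270*b + 360) + n*(-3*b^2 + 140*b + 192) + 24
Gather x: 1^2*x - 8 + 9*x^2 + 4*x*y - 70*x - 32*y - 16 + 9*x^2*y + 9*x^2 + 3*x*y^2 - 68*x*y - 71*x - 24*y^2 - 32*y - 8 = x^2*(9*y + 18) + x*(3*y^2 - 64*y - 140) - 24*y^2 - 64*y - 32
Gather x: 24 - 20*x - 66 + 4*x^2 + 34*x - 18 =4*x^2 + 14*x - 60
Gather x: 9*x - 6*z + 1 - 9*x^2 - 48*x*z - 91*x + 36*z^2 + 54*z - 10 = -9*x^2 + x*(-48*z - 82) + 36*z^2 + 48*z - 9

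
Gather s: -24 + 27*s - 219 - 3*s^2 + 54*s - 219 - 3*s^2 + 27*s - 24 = -6*s^2 + 108*s - 486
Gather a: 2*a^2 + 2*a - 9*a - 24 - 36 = 2*a^2 - 7*a - 60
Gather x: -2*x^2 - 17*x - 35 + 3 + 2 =-2*x^2 - 17*x - 30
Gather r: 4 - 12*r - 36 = -12*r - 32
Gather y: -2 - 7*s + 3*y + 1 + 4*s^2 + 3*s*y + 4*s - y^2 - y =4*s^2 - 3*s - y^2 + y*(3*s + 2) - 1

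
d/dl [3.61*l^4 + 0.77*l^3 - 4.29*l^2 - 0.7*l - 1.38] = 14.44*l^3 + 2.31*l^2 - 8.58*l - 0.7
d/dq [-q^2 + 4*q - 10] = 4 - 2*q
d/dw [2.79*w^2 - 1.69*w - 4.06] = 5.58*w - 1.69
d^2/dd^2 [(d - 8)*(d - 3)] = 2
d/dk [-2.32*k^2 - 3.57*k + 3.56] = -4.64*k - 3.57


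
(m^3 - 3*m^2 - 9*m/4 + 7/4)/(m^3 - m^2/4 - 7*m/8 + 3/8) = 2*(2*m - 7)/(4*m - 3)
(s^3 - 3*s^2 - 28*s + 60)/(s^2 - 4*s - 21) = (-s^3 + 3*s^2 + 28*s - 60)/(-s^2 + 4*s + 21)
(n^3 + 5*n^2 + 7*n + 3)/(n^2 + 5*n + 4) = (n^2 + 4*n + 3)/(n + 4)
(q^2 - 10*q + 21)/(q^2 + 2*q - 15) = (q - 7)/(q + 5)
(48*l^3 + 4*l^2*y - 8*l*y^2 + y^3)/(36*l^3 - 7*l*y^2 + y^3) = (-4*l + y)/(-3*l + y)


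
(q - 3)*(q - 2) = q^2 - 5*q + 6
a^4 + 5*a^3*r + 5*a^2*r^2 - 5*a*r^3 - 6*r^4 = (a - r)*(a + r)*(a + 2*r)*(a + 3*r)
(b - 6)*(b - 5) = b^2 - 11*b + 30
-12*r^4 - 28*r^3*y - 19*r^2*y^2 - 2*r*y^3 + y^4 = (-6*r + y)*(r + y)^2*(2*r + y)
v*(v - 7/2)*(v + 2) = v^3 - 3*v^2/2 - 7*v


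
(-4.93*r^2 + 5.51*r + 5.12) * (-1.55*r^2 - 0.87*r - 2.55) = 7.6415*r^4 - 4.2514*r^3 - 0.158200000000003*r^2 - 18.5049*r - 13.056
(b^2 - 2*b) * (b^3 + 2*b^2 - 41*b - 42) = b^5 - 45*b^3 + 40*b^2 + 84*b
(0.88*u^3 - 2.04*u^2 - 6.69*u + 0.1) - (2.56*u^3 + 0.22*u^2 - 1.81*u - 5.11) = -1.68*u^3 - 2.26*u^2 - 4.88*u + 5.21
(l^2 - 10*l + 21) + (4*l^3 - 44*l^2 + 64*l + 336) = 4*l^3 - 43*l^2 + 54*l + 357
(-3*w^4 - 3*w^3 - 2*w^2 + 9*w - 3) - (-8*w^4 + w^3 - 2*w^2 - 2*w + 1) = 5*w^4 - 4*w^3 + 11*w - 4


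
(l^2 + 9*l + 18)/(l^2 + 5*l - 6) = (l + 3)/(l - 1)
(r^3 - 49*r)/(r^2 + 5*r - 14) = r*(r - 7)/(r - 2)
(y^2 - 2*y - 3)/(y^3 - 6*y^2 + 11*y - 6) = (y + 1)/(y^2 - 3*y + 2)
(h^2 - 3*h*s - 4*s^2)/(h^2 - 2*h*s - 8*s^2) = (h + s)/(h + 2*s)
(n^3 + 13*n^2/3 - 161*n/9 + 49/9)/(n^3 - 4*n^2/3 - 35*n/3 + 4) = (n^2 + 14*n/3 - 49/3)/(n^2 - n - 12)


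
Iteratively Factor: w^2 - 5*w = (w)*(w - 5)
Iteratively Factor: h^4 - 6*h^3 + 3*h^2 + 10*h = (h - 5)*(h^3 - h^2 - 2*h) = h*(h - 5)*(h^2 - h - 2) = h*(h - 5)*(h + 1)*(h - 2)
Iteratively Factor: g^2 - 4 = (g - 2)*(g + 2)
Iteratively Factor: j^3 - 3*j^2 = (j - 3)*(j^2) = j*(j - 3)*(j)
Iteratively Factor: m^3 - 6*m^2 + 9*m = (m)*(m^2 - 6*m + 9) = m*(m - 3)*(m - 3)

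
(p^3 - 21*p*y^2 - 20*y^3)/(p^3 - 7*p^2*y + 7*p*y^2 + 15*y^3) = (-p - 4*y)/(-p + 3*y)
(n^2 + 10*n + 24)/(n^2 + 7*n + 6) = (n + 4)/(n + 1)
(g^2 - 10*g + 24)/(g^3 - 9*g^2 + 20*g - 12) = (g - 4)/(g^2 - 3*g + 2)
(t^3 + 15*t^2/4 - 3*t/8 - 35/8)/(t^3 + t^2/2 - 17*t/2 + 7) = (t + 5/4)/(t - 2)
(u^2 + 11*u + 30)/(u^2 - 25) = (u + 6)/(u - 5)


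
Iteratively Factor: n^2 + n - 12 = (n + 4)*(n - 3)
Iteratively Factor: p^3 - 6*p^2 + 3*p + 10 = (p - 5)*(p^2 - p - 2) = (p - 5)*(p + 1)*(p - 2)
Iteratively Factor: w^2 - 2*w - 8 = (w + 2)*(w - 4)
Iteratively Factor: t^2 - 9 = (t - 3)*(t + 3)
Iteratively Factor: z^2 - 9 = (z + 3)*(z - 3)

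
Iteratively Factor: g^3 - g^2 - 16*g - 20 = (g - 5)*(g^2 + 4*g + 4) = (g - 5)*(g + 2)*(g + 2)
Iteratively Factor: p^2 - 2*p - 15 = (p + 3)*(p - 5)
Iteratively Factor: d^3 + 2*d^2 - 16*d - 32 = (d + 4)*(d^2 - 2*d - 8) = (d + 2)*(d + 4)*(d - 4)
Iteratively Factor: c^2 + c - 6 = (c + 3)*(c - 2)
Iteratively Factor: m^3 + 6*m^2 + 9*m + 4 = (m + 1)*(m^2 + 5*m + 4) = (m + 1)*(m + 4)*(m + 1)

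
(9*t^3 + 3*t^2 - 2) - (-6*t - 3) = 9*t^3 + 3*t^2 + 6*t + 1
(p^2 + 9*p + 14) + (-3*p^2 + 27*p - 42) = -2*p^2 + 36*p - 28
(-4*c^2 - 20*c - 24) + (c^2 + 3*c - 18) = -3*c^2 - 17*c - 42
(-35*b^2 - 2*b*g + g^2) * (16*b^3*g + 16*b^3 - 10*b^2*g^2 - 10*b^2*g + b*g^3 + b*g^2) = -560*b^5*g - 560*b^5 + 318*b^4*g^2 + 318*b^4*g + b^3*g^3 + b^3*g^2 - 12*b^2*g^4 - 12*b^2*g^3 + b*g^5 + b*g^4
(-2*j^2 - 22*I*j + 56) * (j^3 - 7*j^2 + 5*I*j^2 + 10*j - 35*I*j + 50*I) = -2*j^5 + 14*j^4 - 32*I*j^4 + 146*j^3 + 224*I*j^3 - 1162*j^2 - 40*I*j^2 + 1660*j - 1960*I*j + 2800*I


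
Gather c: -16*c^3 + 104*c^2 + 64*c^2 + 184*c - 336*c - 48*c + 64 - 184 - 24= -16*c^3 + 168*c^2 - 200*c - 144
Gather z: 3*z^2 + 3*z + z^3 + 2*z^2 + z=z^3 + 5*z^2 + 4*z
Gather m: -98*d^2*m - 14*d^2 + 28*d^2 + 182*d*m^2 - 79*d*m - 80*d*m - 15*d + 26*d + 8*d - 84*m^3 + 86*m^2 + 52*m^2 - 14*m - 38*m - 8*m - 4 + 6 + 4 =14*d^2 + 19*d - 84*m^3 + m^2*(182*d + 138) + m*(-98*d^2 - 159*d - 60) + 6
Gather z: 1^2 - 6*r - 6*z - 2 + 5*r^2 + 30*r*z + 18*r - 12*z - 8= 5*r^2 + 12*r + z*(30*r - 18) - 9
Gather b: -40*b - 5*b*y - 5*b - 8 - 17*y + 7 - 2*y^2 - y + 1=b*(-5*y - 45) - 2*y^2 - 18*y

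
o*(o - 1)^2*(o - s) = o^4 - o^3*s - 2*o^3 + 2*o^2*s + o^2 - o*s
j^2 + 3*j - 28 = (j - 4)*(j + 7)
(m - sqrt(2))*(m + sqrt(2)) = m^2 - 2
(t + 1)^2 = t^2 + 2*t + 1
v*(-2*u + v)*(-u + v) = 2*u^2*v - 3*u*v^2 + v^3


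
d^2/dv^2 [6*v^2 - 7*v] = 12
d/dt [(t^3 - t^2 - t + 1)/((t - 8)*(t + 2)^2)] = 3*(-t^3 - 16*t^2 + 7*t + 10)/(t^5 - 10*t^4 - 20*t^3 + 200*t^2 + 640*t + 512)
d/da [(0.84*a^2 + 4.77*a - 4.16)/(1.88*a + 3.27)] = (1.5792*a^2 + 5.4936*a + 23.4187)/(3.5344*a^2 + 12.2952*a + 10.6929)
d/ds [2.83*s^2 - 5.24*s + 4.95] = 5.66*s - 5.24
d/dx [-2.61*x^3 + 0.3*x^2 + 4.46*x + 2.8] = -7.83*x^2 + 0.6*x + 4.46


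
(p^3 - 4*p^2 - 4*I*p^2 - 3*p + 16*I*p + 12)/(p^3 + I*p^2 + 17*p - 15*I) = (p - 4)/(p + 5*I)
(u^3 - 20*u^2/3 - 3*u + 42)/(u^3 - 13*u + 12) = (u^2 - 11*u/3 - 14)/(u^2 + 3*u - 4)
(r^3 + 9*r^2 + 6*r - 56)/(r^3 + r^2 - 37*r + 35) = (r^2 + 2*r - 8)/(r^2 - 6*r + 5)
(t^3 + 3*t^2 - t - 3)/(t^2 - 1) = t + 3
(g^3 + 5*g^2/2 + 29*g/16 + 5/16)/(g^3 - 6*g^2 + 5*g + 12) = (16*g^2 + 24*g + 5)/(16*(g^2 - 7*g + 12))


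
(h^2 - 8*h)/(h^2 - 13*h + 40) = h/(h - 5)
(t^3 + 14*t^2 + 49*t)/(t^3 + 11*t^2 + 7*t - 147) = t/(t - 3)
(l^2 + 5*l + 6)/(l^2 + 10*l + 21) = (l + 2)/(l + 7)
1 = 1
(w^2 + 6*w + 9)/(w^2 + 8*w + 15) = (w + 3)/(w + 5)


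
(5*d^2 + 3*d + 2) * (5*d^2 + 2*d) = 25*d^4 + 25*d^3 + 16*d^2 + 4*d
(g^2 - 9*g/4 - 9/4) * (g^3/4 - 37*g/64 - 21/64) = g^5/4 - 9*g^4/16 - 73*g^3/64 + 249*g^2/256 + 261*g/128 + 189/256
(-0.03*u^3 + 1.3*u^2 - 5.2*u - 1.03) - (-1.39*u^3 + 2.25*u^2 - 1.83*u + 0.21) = 1.36*u^3 - 0.95*u^2 - 3.37*u - 1.24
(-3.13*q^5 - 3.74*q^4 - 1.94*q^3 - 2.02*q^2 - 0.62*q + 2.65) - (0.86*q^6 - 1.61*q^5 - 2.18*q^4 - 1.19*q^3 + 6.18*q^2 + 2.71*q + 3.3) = -0.86*q^6 - 1.52*q^5 - 1.56*q^4 - 0.75*q^3 - 8.2*q^2 - 3.33*q - 0.65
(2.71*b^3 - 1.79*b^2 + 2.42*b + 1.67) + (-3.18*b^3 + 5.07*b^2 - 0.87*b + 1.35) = -0.47*b^3 + 3.28*b^2 + 1.55*b + 3.02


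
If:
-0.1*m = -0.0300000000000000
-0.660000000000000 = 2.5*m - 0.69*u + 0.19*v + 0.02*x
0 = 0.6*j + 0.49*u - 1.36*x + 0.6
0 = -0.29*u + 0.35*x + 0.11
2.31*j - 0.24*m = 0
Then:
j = 0.03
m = 0.30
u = 1.64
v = -1.57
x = 1.05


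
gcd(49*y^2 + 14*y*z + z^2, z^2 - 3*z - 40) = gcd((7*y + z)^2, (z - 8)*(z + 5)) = 1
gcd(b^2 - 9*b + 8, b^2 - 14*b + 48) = b - 8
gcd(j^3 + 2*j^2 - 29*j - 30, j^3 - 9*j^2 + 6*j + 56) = 1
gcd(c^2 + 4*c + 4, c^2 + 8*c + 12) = c + 2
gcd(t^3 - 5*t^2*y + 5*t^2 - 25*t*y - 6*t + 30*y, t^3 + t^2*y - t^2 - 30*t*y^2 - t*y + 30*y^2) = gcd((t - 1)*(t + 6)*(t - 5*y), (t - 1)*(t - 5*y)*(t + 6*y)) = -t^2 + 5*t*y + t - 5*y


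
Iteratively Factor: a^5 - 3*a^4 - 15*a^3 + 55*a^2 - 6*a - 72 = (a - 3)*(a^4 - 15*a^2 + 10*a + 24) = (a - 3)^2*(a^3 + 3*a^2 - 6*a - 8) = (a - 3)^2*(a + 4)*(a^2 - a - 2) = (a - 3)^2*(a - 2)*(a + 4)*(a + 1)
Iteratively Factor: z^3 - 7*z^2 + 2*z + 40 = (z - 4)*(z^2 - 3*z - 10) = (z - 5)*(z - 4)*(z + 2)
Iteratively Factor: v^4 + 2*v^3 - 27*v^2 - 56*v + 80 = (v + 4)*(v^3 - 2*v^2 - 19*v + 20) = (v - 1)*(v + 4)*(v^2 - v - 20) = (v - 5)*(v - 1)*(v + 4)*(v + 4)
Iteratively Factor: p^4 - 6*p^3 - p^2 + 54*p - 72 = (p - 2)*(p^3 - 4*p^2 - 9*p + 36) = (p - 2)*(p + 3)*(p^2 - 7*p + 12) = (p - 3)*(p - 2)*(p + 3)*(p - 4)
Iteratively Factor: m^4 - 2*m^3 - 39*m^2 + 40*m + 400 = (m - 5)*(m^3 + 3*m^2 - 24*m - 80) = (m - 5)^2*(m^2 + 8*m + 16) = (m - 5)^2*(m + 4)*(m + 4)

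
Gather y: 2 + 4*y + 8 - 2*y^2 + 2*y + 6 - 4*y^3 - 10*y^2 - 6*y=-4*y^3 - 12*y^2 + 16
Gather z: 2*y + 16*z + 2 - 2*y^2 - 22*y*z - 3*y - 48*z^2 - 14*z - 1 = -2*y^2 - y - 48*z^2 + z*(2 - 22*y) + 1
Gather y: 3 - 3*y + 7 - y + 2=12 - 4*y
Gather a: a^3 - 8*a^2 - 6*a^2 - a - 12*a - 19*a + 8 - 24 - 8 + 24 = a^3 - 14*a^2 - 32*a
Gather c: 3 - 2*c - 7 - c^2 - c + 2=-c^2 - 3*c - 2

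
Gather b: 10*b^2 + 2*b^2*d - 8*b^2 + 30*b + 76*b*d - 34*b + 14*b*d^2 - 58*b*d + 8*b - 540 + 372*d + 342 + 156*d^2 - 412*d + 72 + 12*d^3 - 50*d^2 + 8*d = b^2*(2*d + 2) + b*(14*d^2 + 18*d + 4) + 12*d^3 + 106*d^2 - 32*d - 126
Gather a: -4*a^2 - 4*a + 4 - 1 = -4*a^2 - 4*a + 3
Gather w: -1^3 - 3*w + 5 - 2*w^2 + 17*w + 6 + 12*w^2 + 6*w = 10*w^2 + 20*w + 10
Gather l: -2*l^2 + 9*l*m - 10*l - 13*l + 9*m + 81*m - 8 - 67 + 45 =-2*l^2 + l*(9*m - 23) + 90*m - 30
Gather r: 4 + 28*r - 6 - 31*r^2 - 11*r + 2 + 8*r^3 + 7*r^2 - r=8*r^3 - 24*r^2 + 16*r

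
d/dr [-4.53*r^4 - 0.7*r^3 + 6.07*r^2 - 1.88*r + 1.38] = -18.12*r^3 - 2.1*r^2 + 12.14*r - 1.88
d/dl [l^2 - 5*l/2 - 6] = 2*l - 5/2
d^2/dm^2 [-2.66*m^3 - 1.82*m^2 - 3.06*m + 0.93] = -15.96*m - 3.64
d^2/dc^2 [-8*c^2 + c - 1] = -16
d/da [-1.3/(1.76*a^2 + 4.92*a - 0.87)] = (4.576*a + 6.396)/(1.76*a^2 + 4.92*a - 0.87)^2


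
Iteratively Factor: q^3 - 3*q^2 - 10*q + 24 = (q + 3)*(q^2 - 6*q + 8) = (q - 2)*(q + 3)*(q - 4)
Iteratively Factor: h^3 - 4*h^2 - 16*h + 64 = (h - 4)*(h^2 - 16) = (h - 4)*(h + 4)*(h - 4)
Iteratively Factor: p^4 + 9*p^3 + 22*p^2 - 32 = (p - 1)*(p^3 + 10*p^2 + 32*p + 32) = (p - 1)*(p + 4)*(p^2 + 6*p + 8) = (p - 1)*(p + 2)*(p + 4)*(p + 4)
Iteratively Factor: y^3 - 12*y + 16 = (y + 4)*(y^2 - 4*y + 4) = (y - 2)*(y + 4)*(y - 2)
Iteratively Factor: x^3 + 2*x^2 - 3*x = (x - 1)*(x^2 + 3*x) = (x - 1)*(x + 3)*(x)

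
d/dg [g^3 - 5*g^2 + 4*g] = 3*g^2 - 10*g + 4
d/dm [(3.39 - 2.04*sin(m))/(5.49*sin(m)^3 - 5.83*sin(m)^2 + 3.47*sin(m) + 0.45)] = (22.3992*sin(m)^3 - 67.7265*sin(m)^2 + 39.5274*sin(m) - 12.6813)*cos(m)/(30.1401*sin(m)^6 - 64.0134*sin(m)^5 + 72.0895*sin(m)^4 - 35.5192*sin(m)^3 + 6.7939*sin(m)^2 + 3.123*sin(m) + 0.2025)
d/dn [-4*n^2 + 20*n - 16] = 20 - 8*n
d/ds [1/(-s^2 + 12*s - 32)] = 2*(s - 6)/(s^2 - 12*s + 32)^2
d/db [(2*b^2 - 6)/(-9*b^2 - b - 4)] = 2*(-b^2 - 62*b - 3)/(81*b^4 + 18*b^3 + 73*b^2 + 8*b + 16)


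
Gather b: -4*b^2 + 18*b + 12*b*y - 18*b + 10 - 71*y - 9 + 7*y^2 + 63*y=-4*b^2 + 12*b*y + 7*y^2 - 8*y + 1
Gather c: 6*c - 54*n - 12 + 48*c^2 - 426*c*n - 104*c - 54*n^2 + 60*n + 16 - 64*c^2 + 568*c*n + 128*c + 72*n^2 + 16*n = -16*c^2 + c*(142*n + 30) + 18*n^2 + 22*n + 4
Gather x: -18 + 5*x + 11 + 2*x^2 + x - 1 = 2*x^2 + 6*x - 8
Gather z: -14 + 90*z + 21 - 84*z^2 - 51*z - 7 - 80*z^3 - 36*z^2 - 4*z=-80*z^3 - 120*z^2 + 35*z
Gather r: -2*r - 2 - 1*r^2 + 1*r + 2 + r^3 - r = r^3 - r^2 - 2*r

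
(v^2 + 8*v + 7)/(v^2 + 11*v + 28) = (v + 1)/(v + 4)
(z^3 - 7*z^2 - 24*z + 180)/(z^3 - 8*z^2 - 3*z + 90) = (z^2 - z - 30)/(z^2 - 2*z - 15)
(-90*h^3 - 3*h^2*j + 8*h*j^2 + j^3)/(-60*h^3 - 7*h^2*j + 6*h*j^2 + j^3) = (6*h + j)/(4*h + j)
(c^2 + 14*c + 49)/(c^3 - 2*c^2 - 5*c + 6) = (c^2 + 14*c + 49)/(c^3 - 2*c^2 - 5*c + 6)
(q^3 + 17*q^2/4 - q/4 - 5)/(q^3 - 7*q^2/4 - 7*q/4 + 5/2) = (q + 4)/(q - 2)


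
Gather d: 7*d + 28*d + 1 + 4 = 35*d + 5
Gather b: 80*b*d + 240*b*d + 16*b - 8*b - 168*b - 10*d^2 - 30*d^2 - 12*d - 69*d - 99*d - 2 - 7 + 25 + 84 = b*(320*d - 160) - 40*d^2 - 180*d + 100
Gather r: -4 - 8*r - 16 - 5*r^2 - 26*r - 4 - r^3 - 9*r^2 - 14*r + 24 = -r^3 - 14*r^2 - 48*r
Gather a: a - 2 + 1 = a - 1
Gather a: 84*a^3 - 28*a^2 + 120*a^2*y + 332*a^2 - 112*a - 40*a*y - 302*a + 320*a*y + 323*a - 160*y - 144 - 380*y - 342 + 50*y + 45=84*a^3 + a^2*(120*y + 304) + a*(280*y - 91) - 490*y - 441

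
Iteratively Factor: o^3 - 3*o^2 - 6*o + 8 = (o - 1)*(o^2 - 2*o - 8) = (o - 1)*(o + 2)*(o - 4)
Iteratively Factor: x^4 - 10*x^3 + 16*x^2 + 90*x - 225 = (x + 3)*(x^3 - 13*x^2 + 55*x - 75) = (x - 5)*(x + 3)*(x^2 - 8*x + 15) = (x - 5)*(x - 3)*(x + 3)*(x - 5)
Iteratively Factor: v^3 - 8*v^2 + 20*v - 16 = (v - 2)*(v^2 - 6*v + 8) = (v - 2)^2*(v - 4)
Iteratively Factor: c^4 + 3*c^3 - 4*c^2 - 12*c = (c + 2)*(c^3 + c^2 - 6*c) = (c - 2)*(c + 2)*(c^2 + 3*c) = c*(c - 2)*(c + 2)*(c + 3)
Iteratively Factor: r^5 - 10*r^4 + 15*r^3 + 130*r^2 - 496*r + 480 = (r - 4)*(r^4 - 6*r^3 - 9*r^2 + 94*r - 120) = (r - 4)*(r - 3)*(r^3 - 3*r^2 - 18*r + 40) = (r - 4)*(r - 3)*(r + 4)*(r^2 - 7*r + 10) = (r - 4)*(r - 3)*(r - 2)*(r + 4)*(r - 5)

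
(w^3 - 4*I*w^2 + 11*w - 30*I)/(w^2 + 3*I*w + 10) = (w^2 - 2*I*w + 15)/(w + 5*I)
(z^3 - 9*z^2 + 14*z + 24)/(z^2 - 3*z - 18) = (z^2 - 3*z - 4)/(z + 3)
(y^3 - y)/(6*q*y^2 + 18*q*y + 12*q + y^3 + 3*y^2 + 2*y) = y*(y - 1)/(6*q*y + 12*q + y^2 + 2*y)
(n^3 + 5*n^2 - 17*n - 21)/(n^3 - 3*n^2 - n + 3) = (n + 7)/(n - 1)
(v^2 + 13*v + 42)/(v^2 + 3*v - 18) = (v + 7)/(v - 3)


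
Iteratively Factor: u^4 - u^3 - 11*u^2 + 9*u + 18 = (u - 3)*(u^3 + 2*u^2 - 5*u - 6) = (u - 3)*(u + 1)*(u^2 + u - 6) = (u - 3)*(u - 2)*(u + 1)*(u + 3)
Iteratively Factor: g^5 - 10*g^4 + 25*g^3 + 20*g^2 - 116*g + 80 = (g - 4)*(g^4 - 6*g^3 + g^2 + 24*g - 20) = (g - 4)*(g - 1)*(g^3 - 5*g^2 - 4*g + 20) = (g - 4)*(g - 2)*(g - 1)*(g^2 - 3*g - 10) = (g - 4)*(g - 2)*(g - 1)*(g + 2)*(g - 5)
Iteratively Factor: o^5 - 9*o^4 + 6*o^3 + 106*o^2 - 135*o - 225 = (o - 3)*(o^4 - 6*o^3 - 12*o^2 + 70*o + 75) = (o - 3)*(o + 3)*(o^3 - 9*o^2 + 15*o + 25) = (o - 3)*(o + 1)*(o + 3)*(o^2 - 10*o + 25) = (o - 5)*(o - 3)*(o + 1)*(o + 3)*(o - 5)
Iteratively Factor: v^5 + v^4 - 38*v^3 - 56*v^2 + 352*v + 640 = (v - 5)*(v^4 + 6*v^3 - 8*v^2 - 96*v - 128) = (v - 5)*(v + 4)*(v^3 + 2*v^2 - 16*v - 32) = (v - 5)*(v + 4)^2*(v^2 - 2*v - 8) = (v - 5)*(v + 2)*(v + 4)^2*(v - 4)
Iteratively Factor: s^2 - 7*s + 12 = (s - 3)*(s - 4)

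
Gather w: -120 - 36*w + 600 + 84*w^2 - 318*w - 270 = 84*w^2 - 354*w + 210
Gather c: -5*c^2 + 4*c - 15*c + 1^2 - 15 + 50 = -5*c^2 - 11*c + 36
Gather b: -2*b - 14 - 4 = -2*b - 18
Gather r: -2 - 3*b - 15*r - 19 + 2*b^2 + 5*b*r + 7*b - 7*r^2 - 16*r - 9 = 2*b^2 + 4*b - 7*r^2 + r*(5*b - 31) - 30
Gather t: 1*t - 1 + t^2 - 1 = t^2 + t - 2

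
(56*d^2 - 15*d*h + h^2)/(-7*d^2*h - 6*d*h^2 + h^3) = (-8*d + h)/(h*(d + h))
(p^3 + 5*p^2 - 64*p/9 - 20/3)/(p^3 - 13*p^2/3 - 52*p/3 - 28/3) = (p^2 + 13*p/3 - 10)/(p^2 - 5*p - 14)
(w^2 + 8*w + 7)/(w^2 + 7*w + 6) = (w + 7)/(w + 6)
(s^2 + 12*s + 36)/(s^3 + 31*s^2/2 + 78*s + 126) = 2/(2*s + 7)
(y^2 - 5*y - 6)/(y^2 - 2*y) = (y^2 - 5*y - 6)/(y*(y - 2))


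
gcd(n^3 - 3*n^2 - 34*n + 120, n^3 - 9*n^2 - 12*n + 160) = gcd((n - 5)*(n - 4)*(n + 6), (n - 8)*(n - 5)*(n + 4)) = n - 5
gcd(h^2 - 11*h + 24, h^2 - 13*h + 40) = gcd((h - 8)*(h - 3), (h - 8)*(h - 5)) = h - 8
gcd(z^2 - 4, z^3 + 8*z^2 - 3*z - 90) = 1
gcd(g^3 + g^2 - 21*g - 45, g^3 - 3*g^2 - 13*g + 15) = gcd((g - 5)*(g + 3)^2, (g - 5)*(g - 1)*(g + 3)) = g^2 - 2*g - 15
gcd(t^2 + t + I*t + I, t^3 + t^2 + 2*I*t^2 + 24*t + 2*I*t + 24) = t + 1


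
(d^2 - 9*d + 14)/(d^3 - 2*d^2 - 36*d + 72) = (d - 7)/(d^2 - 36)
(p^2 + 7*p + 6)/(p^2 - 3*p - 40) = (p^2 + 7*p + 6)/(p^2 - 3*p - 40)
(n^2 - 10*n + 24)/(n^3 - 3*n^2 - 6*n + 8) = (n - 6)/(n^2 + n - 2)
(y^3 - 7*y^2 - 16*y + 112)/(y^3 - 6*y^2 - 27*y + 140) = (y + 4)/(y + 5)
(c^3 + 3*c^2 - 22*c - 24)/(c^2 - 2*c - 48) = (c^2 - 3*c - 4)/(c - 8)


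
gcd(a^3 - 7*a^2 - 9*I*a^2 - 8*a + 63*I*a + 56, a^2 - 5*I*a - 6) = 1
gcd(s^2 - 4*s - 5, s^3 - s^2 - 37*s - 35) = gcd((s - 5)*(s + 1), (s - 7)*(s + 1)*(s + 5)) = s + 1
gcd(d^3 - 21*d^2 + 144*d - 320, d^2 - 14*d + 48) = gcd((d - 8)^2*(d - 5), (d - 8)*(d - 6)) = d - 8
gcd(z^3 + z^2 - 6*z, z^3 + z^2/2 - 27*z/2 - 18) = z + 3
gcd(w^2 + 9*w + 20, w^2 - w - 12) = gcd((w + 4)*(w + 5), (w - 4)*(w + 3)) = 1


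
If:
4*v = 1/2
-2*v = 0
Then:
No Solution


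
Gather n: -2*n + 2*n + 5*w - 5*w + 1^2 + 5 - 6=0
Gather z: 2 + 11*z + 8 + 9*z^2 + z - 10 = 9*z^2 + 12*z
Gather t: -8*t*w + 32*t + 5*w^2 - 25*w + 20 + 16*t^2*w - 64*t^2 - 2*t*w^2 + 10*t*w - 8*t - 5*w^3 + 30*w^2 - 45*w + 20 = t^2*(16*w - 64) + t*(-2*w^2 + 2*w + 24) - 5*w^3 + 35*w^2 - 70*w + 40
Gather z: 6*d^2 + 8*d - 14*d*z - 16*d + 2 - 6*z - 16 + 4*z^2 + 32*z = 6*d^2 - 8*d + 4*z^2 + z*(26 - 14*d) - 14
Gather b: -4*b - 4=-4*b - 4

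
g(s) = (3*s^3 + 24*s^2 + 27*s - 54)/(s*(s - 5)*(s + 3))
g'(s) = (9*s^2 + 48*s + 27)/(s*(s - 5)*(s + 3)) - (3*s^3 + 24*s^2 + 27*s - 54)/(s*(s - 5)*(s + 3)^2) - (3*s^3 + 24*s^2 + 27*s - 54)/(s*(s - 5)^2*(s + 3)) - (3*s^3 + 24*s^2 + 27*s - 54)/(s^2*(s - 5)*(s + 3)) = 6*(-5*s^2 + 6*s - 15)/(s^2*(s^2 - 10*s + 25))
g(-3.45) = -1.17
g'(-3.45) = -0.67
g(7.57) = 13.75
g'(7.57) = -4.06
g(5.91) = 32.62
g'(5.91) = -31.98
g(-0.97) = -5.13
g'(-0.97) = -4.57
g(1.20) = -0.95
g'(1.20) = -4.33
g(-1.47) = -3.53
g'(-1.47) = -2.30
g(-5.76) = -0.08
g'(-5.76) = -0.34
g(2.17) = -4.67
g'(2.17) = -4.06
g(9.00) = 10.00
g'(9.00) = -1.69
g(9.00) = 10.00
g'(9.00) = -1.69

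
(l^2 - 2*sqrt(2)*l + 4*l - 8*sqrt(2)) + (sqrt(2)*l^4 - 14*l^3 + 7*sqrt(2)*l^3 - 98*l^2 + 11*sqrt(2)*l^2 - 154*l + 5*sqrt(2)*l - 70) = sqrt(2)*l^4 - 14*l^3 + 7*sqrt(2)*l^3 - 97*l^2 + 11*sqrt(2)*l^2 - 150*l + 3*sqrt(2)*l - 70 - 8*sqrt(2)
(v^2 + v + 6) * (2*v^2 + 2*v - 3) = 2*v^4 + 4*v^3 + 11*v^2 + 9*v - 18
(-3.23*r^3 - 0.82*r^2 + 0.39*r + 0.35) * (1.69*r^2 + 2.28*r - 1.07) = -5.4587*r^5 - 8.7502*r^4 + 2.2456*r^3 + 2.3581*r^2 + 0.3807*r - 0.3745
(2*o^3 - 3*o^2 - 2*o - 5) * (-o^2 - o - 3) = -2*o^5 + o^4 - o^3 + 16*o^2 + 11*o + 15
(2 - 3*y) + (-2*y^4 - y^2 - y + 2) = -2*y^4 - y^2 - 4*y + 4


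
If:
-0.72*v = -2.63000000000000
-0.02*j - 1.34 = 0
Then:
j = -67.00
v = 3.65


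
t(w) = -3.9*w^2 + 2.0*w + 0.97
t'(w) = 2.0 - 7.8*w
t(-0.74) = -2.65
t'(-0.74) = 7.77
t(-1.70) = -13.70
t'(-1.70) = 15.26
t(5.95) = -125.20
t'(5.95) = -44.41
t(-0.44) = -0.67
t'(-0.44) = 5.43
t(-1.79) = -15.11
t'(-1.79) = 15.96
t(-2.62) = -31.04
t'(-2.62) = 22.44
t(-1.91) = -17.08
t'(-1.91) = 16.90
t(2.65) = -21.12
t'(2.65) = -18.67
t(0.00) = 0.97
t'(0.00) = 2.00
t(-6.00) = -151.43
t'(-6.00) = 48.80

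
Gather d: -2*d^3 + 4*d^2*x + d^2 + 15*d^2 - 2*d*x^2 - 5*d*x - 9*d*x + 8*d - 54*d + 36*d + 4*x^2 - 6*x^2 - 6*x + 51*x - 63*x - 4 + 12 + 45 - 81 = -2*d^3 + d^2*(4*x + 16) + d*(-2*x^2 - 14*x - 10) - 2*x^2 - 18*x - 28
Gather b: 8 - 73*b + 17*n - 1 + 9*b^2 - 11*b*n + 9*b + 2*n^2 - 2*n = 9*b^2 + b*(-11*n - 64) + 2*n^2 + 15*n + 7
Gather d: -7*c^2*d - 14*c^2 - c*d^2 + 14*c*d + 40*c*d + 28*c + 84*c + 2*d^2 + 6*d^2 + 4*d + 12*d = -14*c^2 + 112*c + d^2*(8 - c) + d*(-7*c^2 + 54*c + 16)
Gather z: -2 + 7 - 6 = -1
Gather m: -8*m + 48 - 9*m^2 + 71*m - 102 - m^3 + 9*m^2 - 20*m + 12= -m^3 + 43*m - 42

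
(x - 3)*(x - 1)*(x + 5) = x^3 + x^2 - 17*x + 15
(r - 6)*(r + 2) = r^2 - 4*r - 12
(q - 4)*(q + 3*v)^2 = q^3 + 6*q^2*v - 4*q^2 + 9*q*v^2 - 24*q*v - 36*v^2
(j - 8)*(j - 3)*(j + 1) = j^3 - 10*j^2 + 13*j + 24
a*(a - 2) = a^2 - 2*a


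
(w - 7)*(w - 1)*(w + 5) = w^3 - 3*w^2 - 33*w + 35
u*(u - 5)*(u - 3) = u^3 - 8*u^2 + 15*u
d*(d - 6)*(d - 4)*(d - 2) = d^4 - 12*d^3 + 44*d^2 - 48*d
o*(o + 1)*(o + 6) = o^3 + 7*o^2 + 6*o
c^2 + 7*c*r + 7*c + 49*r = (c + 7)*(c + 7*r)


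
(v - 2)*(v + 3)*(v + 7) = v^3 + 8*v^2 + v - 42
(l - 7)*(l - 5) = l^2 - 12*l + 35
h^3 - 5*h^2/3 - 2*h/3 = h*(h - 2)*(h + 1/3)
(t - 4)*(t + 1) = t^2 - 3*t - 4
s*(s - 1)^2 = s^3 - 2*s^2 + s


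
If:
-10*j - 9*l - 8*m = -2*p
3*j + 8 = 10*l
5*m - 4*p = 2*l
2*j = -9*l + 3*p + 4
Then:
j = -2168/3083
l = 1816/3083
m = 640/3083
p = -108/3083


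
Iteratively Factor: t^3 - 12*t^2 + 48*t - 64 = (t - 4)*(t^2 - 8*t + 16) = (t - 4)^2*(t - 4)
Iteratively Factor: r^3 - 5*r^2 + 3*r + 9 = (r + 1)*(r^2 - 6*r + 9) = (r - 3)*(r + 1)*(r - 3)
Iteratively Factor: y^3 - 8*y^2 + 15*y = (y)*(y^2 - 8*y + 15) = y*(y - 3)*(y - 5)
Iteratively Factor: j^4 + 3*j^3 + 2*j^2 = (j + 2)*(j^3 + j^2) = j*(j + 2)*(j^2 + j) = j^2*(j + 2)*(j + 1)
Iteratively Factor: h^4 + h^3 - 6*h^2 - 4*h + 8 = (h + 2)*(h^3 - h^2 - 4*h + 4) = (h + 2)^2*(h^2 - 3*h + 2) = (h - 1)*(h + 2)^2*(h - 2)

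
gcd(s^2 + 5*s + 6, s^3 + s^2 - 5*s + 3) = s + 3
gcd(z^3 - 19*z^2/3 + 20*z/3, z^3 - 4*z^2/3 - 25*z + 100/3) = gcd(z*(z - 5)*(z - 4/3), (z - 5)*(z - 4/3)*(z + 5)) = z^2 - 19*z/3 + 20/3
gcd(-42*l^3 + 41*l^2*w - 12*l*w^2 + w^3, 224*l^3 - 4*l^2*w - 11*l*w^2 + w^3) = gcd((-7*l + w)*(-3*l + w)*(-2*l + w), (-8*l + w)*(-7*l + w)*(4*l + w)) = -7*l + w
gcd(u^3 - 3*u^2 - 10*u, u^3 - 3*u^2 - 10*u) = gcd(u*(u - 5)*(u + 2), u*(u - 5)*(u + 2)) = u^3 - 3*u^2 - 10*u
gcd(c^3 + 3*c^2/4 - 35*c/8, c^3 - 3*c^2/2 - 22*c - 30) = c + 5/2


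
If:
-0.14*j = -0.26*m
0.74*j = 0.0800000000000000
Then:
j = 0.11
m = 0.06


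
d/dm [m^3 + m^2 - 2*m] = 3*m^2 + 2*m - 2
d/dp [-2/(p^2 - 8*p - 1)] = 4*(p - 4)/(-p^2 + 8*p + 1)^2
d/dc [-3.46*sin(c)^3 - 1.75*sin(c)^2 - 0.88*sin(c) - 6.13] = (-3.5*sin(c) + 5.19*cos(2*c) - 6.07)*cos(c)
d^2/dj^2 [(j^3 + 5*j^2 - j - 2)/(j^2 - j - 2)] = 2*(7*j^3 + 30*j^2 + 12*j + 16)/(j^6 - 3*j^5 - 3*j^4 + 11*j^3 + 6*j^2 - 12*j - 8)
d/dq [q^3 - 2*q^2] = q*(3*q - 4)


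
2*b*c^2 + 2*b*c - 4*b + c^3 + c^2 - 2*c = (2*b + c)*(c - 1)*(c + 2)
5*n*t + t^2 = t*(5*n + t)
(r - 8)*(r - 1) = r^2 - 9*r + 8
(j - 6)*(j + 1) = j^2 - 5*j - 6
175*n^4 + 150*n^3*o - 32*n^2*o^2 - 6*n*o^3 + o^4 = (-7*n + o)*(-5*n + o)*(n + o)*(5*n + o)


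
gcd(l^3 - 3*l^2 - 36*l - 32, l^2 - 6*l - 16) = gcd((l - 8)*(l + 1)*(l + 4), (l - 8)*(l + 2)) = l - 8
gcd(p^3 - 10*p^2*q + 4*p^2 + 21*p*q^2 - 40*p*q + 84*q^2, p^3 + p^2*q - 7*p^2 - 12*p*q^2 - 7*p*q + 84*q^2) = p - 3*q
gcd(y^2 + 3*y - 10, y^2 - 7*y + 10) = y - 2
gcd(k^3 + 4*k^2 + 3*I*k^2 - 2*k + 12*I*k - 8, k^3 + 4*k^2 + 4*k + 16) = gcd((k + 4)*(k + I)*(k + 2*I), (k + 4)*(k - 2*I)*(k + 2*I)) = k^2 + k*(4 + 2*I) + 8*I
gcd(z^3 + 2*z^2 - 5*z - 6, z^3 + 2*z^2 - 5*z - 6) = z^3 + 2*z^2 - 5*z - 6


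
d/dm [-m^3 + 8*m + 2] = 8 - 3*m^2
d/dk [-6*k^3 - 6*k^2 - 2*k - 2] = -18*k^2 - 12*k - 2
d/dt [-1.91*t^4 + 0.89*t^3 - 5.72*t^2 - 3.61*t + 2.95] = -7.64*t^3 + 2.67*t^2 - 11.44*t - 3.61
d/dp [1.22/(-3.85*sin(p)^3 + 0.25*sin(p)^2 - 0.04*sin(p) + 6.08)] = (14.091*sin(p)^2 - 0.61*sin(p) + 0.0488)*cos(p)/(3.85*sin(p)^3 - 0.25*sin(p)^2 + 0.04*sin(p) - 6.08)^2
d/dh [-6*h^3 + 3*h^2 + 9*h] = -18*h^2 + 6*h + 9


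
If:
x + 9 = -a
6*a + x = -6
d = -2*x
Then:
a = 3/5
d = 96/5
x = -48/5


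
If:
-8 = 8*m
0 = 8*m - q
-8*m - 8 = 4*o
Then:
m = -1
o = 0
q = -8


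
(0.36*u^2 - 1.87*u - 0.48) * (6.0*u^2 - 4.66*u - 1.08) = 2.16*u^4 - 12.8976*u^3 + 5.4454*u^2 + 4.2564*u + 0.5184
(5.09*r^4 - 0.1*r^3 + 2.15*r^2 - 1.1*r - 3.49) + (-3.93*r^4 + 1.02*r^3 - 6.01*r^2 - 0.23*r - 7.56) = 1.16*r^4 + 0.92*r^3 - 3.86*r^2 - 1.33*r - 11.05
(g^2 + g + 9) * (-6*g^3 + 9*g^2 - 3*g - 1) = -6*g^5 + 3*g^4 - 48*g^3 + 77*g^2 - 28*g - 9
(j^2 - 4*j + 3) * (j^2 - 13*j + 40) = j^4 - 17*j^3 + 95*j^2 - 199*j + 120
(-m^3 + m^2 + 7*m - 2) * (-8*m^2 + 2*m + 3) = 8*m^5 - 10*m^4 - 57*m^3 + 33*m^2 + 17*m - 6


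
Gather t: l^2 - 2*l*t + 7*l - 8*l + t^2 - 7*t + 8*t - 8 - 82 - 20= l^2 - l + t^2 + t*(1 - 2*l) - 110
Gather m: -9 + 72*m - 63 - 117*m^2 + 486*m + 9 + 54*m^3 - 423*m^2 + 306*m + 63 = 54*m^3 - 540*m^2 + 864*m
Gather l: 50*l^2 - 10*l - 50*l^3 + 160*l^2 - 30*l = -50*l^3 + 210*l^2 - 40*l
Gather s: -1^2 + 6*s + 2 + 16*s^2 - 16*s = 16*s^2 - 10*s + 1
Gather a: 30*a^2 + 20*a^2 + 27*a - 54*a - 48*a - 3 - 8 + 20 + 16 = 50*a^2 - 75*a + 25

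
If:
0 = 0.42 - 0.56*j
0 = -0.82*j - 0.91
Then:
No Solution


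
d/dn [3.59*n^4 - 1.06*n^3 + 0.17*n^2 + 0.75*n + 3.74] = 14.36*n^3 - 3.18*n^2 + 0.34*n + 0.75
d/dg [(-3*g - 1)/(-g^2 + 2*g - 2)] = (-3*g^2 - 2*g + 8)/(g^4 - 4*g^3 + 8*g^2 - 8*g + 4)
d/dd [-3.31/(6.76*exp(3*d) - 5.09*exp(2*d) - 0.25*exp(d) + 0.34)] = (67.1268*exp(2*d) - 33.6958*exp(d) - 0.8275)*exp(d)/(6.76*exp(3*d) - 5.09*exp(2*d) - 0.25*exp(d) + 0.34)^2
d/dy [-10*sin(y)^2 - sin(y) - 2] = -(20*sin(y) + 1)*cos(y)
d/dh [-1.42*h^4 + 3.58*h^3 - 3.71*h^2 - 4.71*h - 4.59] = -5.68*h^3 + 10.74*h^2 - 7.42*h - 4.71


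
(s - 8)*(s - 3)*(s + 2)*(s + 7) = s^4 - 2*s^3 - 61*s^2 + 62*s + 336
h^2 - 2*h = h*(h - 2)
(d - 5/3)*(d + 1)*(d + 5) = d^3 + 13*d^2/3 - 5*d - 25/3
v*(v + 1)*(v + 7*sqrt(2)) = v^3 + v^2 + 7*sqrt(2)*v^2 + 7*sqrt(2)*v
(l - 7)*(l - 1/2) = l^2 - 15*l/2 + 7/2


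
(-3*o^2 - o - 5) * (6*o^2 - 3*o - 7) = -18*o^4 + 3*o^3 - 6*o^2 + 22*o + 35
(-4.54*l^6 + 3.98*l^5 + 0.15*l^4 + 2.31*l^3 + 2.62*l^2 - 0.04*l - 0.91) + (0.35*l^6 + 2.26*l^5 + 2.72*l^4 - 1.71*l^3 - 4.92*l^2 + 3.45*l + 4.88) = -4.19*l^6 + 6.24*l^5 + 2.87*l^4 + 0.6*l^3 - 2.3*l^2 + 3.41*l + 3.97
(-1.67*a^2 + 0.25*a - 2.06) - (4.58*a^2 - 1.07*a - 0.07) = -6.25*a^2 + 1.32*a - 1.99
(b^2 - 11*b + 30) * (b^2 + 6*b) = b^4 - 5*b^3 - 36*b^2 + 180*b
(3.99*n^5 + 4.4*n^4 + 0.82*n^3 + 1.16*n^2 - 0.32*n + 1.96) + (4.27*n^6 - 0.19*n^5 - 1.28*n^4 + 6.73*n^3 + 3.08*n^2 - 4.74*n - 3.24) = 4.27*n^6 + 3.8*n^5 + 3.12*n^4 + 7.55*n^3 + 4.24*n^2 - 5.06*n - 1.28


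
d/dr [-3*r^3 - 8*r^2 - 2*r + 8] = -9*r^2 - 16*r - 2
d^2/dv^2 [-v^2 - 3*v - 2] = -2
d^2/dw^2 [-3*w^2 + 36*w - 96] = -6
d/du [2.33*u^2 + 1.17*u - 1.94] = 4.66*u + 1.17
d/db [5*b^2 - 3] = 10*b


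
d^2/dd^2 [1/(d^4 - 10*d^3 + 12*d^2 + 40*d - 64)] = 4*(3*(-d^2 + 5*d - 2)*(d^4 - 10*d^3 + 12*d^2 + 40*d - 64) + 2*(2*d^3 - 15*d^2 + 12*d + 20)^2)/(d^4 - 10*d^3 + 12*d^2 + 40*d - 64)^3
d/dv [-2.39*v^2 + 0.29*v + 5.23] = 0.29 - 4.78*v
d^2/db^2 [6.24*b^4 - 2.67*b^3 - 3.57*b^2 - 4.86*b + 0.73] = 74.88*b^2 - 16.02*b - 7.14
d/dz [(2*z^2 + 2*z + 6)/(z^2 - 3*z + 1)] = 4*(-2*z^2 - 2*z + 5)/(z^4 - 6*z^3 + 11*z^2 - 6*z + 1)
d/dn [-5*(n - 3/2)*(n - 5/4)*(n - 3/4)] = -15*n^2 + 35*n - 315/16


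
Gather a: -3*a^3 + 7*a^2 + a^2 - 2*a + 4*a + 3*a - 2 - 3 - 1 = -3*a^3 + 8*a^2 + 5*a - 6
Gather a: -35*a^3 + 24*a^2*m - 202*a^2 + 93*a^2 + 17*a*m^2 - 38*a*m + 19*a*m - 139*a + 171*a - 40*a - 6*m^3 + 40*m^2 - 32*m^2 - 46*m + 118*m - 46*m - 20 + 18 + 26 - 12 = -35*a^3 + a^2*(24*m - 109) + a*(17*m^2 - 19*m - 8) - 6*m^3 + 8*m^2 + 26*m + 12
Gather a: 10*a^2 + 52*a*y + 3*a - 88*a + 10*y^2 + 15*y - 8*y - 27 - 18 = 10*a^2 + a*(52*y - 85) + 10*y^2 + 7*y - 45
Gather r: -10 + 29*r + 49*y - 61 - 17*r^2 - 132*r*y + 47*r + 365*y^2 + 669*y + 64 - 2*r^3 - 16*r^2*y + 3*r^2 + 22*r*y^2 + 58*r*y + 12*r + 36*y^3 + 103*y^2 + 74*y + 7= -2*r^3 + r^2*(-16*y - 14) + r*(22*y^2 - 74*y + 88) + 36*y^3 + 468*y^2 + 792*y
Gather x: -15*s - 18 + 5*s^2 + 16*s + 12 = 5*s^2 + s - 6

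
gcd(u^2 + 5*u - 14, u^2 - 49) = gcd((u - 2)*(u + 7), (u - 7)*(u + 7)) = u + 7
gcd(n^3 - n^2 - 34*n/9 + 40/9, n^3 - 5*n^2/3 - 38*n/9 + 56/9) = n^2 + 2*n/3 - 8/3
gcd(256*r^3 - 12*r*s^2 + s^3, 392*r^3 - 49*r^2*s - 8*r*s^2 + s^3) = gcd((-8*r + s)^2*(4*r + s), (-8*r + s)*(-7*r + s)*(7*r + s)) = 8*r - s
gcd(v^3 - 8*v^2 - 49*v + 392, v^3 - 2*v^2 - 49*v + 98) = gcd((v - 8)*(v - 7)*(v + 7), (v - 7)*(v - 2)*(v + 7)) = v^2 - 49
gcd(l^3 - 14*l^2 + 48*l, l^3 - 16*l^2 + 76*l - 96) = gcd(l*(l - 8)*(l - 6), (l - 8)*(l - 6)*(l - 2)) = l^2 - 14*l + 48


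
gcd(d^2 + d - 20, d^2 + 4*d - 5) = d + 5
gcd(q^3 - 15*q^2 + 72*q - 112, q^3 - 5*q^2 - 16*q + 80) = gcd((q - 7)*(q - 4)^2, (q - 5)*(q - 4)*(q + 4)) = q - 4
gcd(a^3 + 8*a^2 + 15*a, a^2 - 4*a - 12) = 1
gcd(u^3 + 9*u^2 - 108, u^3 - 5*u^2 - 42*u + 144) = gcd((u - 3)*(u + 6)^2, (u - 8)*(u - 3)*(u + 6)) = u^2 + 3*u - 18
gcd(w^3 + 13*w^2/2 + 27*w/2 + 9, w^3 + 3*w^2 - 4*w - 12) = w^2 + 5*w + 6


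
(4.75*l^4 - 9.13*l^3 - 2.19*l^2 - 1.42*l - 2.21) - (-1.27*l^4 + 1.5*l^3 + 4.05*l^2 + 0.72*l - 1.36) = 6.02*l^4 - 10.63*l^3 - 6.24*l^2 - 2.14*l - 0.85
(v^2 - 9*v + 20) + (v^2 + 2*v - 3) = 2*v^2 - 7*v + 17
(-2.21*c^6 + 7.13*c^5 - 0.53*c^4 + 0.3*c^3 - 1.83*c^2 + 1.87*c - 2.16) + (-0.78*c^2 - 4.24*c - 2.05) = -2.21*c^6 + 7.13*c^5 - 0.53*c^4 + 0.3*c^3 - 2.61*c^2 - 2.37*c - 4.21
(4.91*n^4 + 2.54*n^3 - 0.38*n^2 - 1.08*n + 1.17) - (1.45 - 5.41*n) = 4.91*n^4 + 2.54*n^3 - 0.38*n^2 + 4.33*n - 0.28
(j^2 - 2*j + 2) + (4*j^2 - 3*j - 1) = 5*j^2 - 5*j + 1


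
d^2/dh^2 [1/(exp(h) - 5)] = (exp(h) + 5)*exp(h)/(exp(h) - 5)^3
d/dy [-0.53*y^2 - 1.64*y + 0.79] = -1.06*y - 1.64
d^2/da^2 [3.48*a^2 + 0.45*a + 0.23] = 6.96000000000000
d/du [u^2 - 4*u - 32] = 2*u - 4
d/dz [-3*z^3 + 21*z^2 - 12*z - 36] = -9*z^2 + 42*z - 12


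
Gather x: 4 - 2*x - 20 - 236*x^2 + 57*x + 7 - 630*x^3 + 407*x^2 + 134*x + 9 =-630*x^3 + 171*x^2 + 189*x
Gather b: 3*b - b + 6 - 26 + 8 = 2*b - 12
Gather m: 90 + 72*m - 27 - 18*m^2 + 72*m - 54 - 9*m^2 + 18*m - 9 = -27*m^2 + 162*m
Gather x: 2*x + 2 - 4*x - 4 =-2*x - 2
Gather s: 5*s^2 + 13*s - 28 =5*s^2 + 13*s - 28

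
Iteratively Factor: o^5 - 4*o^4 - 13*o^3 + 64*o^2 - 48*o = (o + 4)*(o^4 - 8*o^3 + 19*o^2 - 12*o) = o*(o + 4)*(o^3 - 8*o^2 + 19*o - 12) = o*(o - 3)*(o + 4)*(o^2 - 5*o + 4) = o*(o - 3)*(o - 1)*(o + 4)*(o - 4)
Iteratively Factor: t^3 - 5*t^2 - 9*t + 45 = (t - 5)*(t^2 - 9) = (t - 5)*(t + 3)*(t - 3)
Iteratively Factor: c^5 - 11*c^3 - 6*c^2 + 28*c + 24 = (c - 3)*(c^4 + 3*c^3 - 2*c^2 - 12*c - 8) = (c - 3)*(c + 2)*(c^3 + c^2 - 4*c - 4) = (c - 3)*(c - 2)*(c + 2)*(c^2 + 3*c + 2) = (c - 3)*(c - 2)*(c + 1)*(c + 2)*(c + 2)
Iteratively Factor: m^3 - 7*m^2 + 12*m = (m)*(m^2 - 7*m + 12) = m*(m - 3)*(m - 4)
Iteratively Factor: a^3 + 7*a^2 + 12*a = (a + 4)*(a^2 + 3*a) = (a + 3)*(a + 4)*(a)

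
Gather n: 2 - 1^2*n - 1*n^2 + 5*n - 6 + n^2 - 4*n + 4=0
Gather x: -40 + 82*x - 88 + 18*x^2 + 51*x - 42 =18*x^2 + 133*x - 170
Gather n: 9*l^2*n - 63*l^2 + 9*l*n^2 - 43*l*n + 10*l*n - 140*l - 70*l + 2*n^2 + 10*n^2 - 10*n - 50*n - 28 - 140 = -63*l^2 - 210*l + n^2*(9*l + 12) + n*(9*l^2 - 33*l - 60) - 168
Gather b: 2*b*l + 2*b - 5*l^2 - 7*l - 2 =b*(2*l + 2) - 5*l^2 - 7*l - 2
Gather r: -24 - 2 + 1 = -25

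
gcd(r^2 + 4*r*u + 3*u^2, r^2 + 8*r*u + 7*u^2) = r + u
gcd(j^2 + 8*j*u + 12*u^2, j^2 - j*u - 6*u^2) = j + 2*u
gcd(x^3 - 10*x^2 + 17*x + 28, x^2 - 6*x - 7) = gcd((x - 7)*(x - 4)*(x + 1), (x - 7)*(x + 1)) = x^2 - 6*x - 7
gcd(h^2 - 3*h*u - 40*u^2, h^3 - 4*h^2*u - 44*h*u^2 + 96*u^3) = -h + 8*u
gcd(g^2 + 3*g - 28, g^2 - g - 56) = g + 7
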